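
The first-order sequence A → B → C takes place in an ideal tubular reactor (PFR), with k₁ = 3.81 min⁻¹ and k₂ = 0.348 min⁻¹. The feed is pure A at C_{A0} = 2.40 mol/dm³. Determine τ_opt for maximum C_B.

0.691 min

Setting dC_B/dτ = 0 gives τ_opt = ln(k₂/k₁)/(k₂−k₁).
= ln(0.348/3.81)/(0.348−3.81) = ln(0.09134)/-3.462 = -2.393/-3.462 = 0.691 min.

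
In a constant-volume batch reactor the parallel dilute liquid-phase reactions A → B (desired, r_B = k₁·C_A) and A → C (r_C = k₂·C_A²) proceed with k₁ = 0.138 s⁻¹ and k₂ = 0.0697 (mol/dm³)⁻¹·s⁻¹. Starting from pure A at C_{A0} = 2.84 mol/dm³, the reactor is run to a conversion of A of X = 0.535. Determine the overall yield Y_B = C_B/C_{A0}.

0.264

C_A = C_{A0}(1−X) = 1.321 mol/dm³.
Along a PFR/batch, dC_B/dC_A = −r_B/(r_B+r_C) = −k₁/(k₁+k₂·C_A).
Integrating from C_{A0} to C_A: C_B = (0.138/0.0697)·ln[(0.138+0.0697·2.84)/(0.138+0.0697·1.32)] = 1.980·ln(0.3359/0.2300) = 0.7497 mol/dm³.
Y_B = C_B/C_{A0} = 0.7497/2.84 = 0.264.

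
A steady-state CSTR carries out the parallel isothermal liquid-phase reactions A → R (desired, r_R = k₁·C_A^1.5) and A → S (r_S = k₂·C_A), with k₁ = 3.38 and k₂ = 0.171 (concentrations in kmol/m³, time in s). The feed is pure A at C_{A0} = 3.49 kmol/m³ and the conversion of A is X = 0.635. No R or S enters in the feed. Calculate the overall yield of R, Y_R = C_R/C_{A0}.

Exit C_A = C_{A0}(1−X) = 3.49×0.365 = 1.274 kmol/m³.
Rates in a CSTR are evaluated at the outlet concentration: r_R = 3.38×1.274^1.5 = 4.860, r_S = 0.171×1.274 = 0.2178.
Fraction of consumed A going to R: r_R/(r_R+r_S) = 0.9571.
C_R = 0.9571·C_{A0}·X = 0.9571×3.49×0.635 = 2.12 kmol/m³; Y_R = C_R/C_{A0} = 0.608.

0.608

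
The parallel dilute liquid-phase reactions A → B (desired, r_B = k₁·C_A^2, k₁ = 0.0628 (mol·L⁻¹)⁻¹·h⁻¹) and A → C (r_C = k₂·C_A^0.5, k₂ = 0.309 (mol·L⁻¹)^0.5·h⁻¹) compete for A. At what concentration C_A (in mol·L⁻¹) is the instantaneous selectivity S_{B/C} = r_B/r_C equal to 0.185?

0.939 mol·L⁻¹

S_{B/C} = (k₁/k₂)·C_A^1.5 ⇒ C_A = (S·k₂/k₁)^(1/1.5).
= (0.185×0.309/0.0628)^(0.6667) = (0.9103)^(0.6667) = 0.939 mol·L⁻¹.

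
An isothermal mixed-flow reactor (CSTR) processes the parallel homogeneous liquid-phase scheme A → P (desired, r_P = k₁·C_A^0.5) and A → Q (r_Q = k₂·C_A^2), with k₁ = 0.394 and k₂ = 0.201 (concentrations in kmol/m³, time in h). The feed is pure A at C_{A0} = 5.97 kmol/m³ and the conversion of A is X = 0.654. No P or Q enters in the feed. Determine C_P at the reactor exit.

Exit C_A = C_{A0}(1−X) = 5.97×0.346 = 2.066 kmol/m³.
Rates in a CSTR are evaluated at the outlet concentration: r_P = 0.394×2.066^0.5 = 0.5663, r_Q = 0.201×2.066^2 = 0.8576.
Fraction of consumed A going to P: r_P/(r_P+r_Q) = 0.3977.
C_P = 0.3977·C_{A0}·X = 0.3977×5.97×0.654 = 1.55 kmol/m³.

1.55 kmol/m³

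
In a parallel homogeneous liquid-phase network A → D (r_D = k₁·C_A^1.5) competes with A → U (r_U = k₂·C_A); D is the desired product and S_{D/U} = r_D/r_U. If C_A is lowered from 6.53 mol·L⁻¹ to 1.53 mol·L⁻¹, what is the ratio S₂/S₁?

S_{D/U} = (k₁/k₂)·C_A^0.5, so S₂/S₁ = (C_{A,2}/C_{A,1})^0.5.
= (1.53/6.53)^0.5 = (0.2343)^0.5 = 0.484.
Selectivity toward D falls as C_A falls — high-concentration operation is favoured.

0.484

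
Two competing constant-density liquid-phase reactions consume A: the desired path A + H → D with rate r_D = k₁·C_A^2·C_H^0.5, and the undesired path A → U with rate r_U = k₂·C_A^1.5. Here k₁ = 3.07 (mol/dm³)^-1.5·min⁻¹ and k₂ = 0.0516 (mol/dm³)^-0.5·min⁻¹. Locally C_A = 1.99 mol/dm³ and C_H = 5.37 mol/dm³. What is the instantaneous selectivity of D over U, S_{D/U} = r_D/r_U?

194

S_{D/U} = r_D/r_U = (k₁·C_A^2·C_H^0.5)/(k₂·C_A^1.5) = (k₁/k₂)·C_A^0.5·C_H^0.5.
= (3.07×1.990^2×5.370^0.5) / (0.0516×1.990^1.5) = 28.17/0.1449 = 194.
Since the desired path is higher order in A, keeping C_A high (PFR or concentrated feed) favours D.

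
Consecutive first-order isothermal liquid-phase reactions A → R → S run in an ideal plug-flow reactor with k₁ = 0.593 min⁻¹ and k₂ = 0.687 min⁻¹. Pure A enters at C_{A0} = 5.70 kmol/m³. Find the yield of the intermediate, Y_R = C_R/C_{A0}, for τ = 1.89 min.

The intermediate concentration in a first-order A→B→C sequence is C_R = k₁C_{A0}(e^(−k₁τ) − e^(−k₂τ))/(k₂−k₁).
e^(−k₁τ) = e^(−0.593×1.89) = e^(−1.121) = 0.3260; e^(−k₂τ) = e^(−1.298) = 0.2730.
C_R = 0.593×5.70/(0.687−0.593) × (0.3260−0.2730) = 35.96×0.05307 = 1.908 kmol/m³.
Y_R = C_R/C_{A0} = 1.908/5.70 = 0.335.

0.335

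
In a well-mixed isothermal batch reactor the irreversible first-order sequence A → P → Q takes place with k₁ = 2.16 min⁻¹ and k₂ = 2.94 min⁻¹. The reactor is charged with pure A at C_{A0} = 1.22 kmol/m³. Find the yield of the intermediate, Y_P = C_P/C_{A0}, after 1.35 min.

Solving the coupled first-order balances gives C_P(t) = [k₁/(k₂−k₁)]·C_{A0}·(e^(−k₁t) − e^(−k₂t)).
e^(−k₁t) = e^(−2.16×1.35) = e^(−2.916) = 0.05415; e^(−k₂t) = e^(−3.969) = 0.01889.
C_P = 2.16×1.22/(2.94−2.16) × (0.05415−0.01889) = 3.378×0.03526 = 0.1191 kmol/m³.
Y_P = C_P/C_{A0} = 0.1191/1.22 = 0.0976.

0.0976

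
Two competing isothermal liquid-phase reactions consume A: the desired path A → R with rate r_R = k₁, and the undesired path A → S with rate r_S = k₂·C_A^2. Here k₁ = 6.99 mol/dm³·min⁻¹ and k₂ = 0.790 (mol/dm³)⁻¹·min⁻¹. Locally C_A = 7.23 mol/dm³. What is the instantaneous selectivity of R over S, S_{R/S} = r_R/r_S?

0.169

S_{R/S} = r_R/r_S = (k₁)/(k₂·C_A^2) = (k₁/k₂)·C_A^-2.
= (6.99) / (0.790×7.230^2) = 6.990/41.30 = 0.169.
The undesired path is higher order in A, so low C_A (CSTR or dilute feed) favours R.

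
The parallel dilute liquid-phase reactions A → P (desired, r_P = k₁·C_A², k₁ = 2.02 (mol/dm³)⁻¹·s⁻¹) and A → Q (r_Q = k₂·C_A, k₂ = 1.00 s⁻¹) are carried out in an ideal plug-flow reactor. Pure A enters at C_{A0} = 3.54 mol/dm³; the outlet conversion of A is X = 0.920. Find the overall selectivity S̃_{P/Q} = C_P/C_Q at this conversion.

3.00

C_A = C_{A0}(1−X) = 0.2832 mol/dm³.
Along a PFR/batch, dC_Q/dC_A = −r_Q/(r_P+r_Q) = −k₂/(k₂+k₁·C_A).
Integrating from C_{A0} to C_A: C_Q = (1.00/2.02)·ln[(1.00+2.02·3.54)/(1.00+2.02·0.283)] = 0.4950·ln(8.151/1.572) = 0.8147 mol/dm³.
Then C_P = (C_{A0}−C_A) − C_Q = 3.257 − 0.8147 = 2.442 mol/dm³.
S̃_{P/Q} = C_P/C_Q = 2.442/0.8147 = 3.00.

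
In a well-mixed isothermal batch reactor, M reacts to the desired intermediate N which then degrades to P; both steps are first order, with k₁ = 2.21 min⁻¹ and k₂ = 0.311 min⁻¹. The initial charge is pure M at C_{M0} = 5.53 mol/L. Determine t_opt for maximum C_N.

The intermediate peaks when r₁ = r₂, i.e. k₁e^(−k₁t) = k₂e^(−k₂t), giving t_opt = ln(k₂/k₁)/(k₂−k₁).
= ln(0.311/2.21)/(0.311−2.21) = ln(0.1407)/-1.899 = -1.961/-1.899 = 1.03 min.

1.03 min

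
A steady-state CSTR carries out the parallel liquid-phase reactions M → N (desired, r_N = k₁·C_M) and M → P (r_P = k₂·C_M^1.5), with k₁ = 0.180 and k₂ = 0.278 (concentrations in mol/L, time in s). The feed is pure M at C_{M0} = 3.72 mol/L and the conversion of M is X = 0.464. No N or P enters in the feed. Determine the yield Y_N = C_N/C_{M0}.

Exit C_M = C_{M0}(1−X) = 3.72×0.536 = 1.994 mol/L.
Rates in a CSTR are evaluated at the outlet concentration: r_N = 0.180×1.994 = 0.3589, r_P = 0.278×1.994^1.5 = 0.7827.
Fraction of consumed M going to N: r_N/(r_N+r_P) = 0.3144.
C_N = 0.3144·C_{M0}·X = 0.3144×3.72×0.464 = 0.543 mol/L; Y_N = C_N/C_{M0} = 0.146.

0.146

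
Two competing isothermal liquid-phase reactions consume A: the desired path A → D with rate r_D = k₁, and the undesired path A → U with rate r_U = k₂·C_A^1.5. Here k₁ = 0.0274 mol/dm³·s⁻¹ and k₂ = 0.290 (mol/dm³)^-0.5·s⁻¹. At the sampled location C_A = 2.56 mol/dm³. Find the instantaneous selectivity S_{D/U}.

0.0231

S_{D/U} = r_D/r_U = (k₁)/(k₂·C_A^1.5) = (k₁/k₂)·C_A^-1.5.
= (0.0274) / (0.290×2.560^1.5) = 0.02740/1.188 = 0.0231.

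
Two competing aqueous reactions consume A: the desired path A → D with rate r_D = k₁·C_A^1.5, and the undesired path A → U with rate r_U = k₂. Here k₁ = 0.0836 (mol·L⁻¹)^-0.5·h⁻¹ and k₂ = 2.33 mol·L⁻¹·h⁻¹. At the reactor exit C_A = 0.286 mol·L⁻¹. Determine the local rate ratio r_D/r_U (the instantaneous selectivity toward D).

0.00549

S_{D/U} = r_D/r_U = (k₁·C_A^1.5)/(k₂) = (k₁/k₂)·C_A^1.5.
= (0.0836×0.2860^1.5) / (2.33) = 0.01279/2.330 = 0.00549.
Since the desired path is higher order in A, keeping C_A high (PFR or concentrated feed) favours D.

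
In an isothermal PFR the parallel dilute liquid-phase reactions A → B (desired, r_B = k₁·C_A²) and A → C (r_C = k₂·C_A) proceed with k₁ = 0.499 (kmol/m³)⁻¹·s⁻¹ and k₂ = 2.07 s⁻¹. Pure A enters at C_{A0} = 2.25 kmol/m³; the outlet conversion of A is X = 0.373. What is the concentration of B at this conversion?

C_A = C_{A0}(1−X) = 1.411 kmol/m³.
Along a PFR/batch, dC_C/dC_A = −r_C/(r_B+r_C) = −k₂/(k₂+k₁·C_A).
Integrating from C_{A0} to C_A: C_C = (2.07/0.499)·ln[(2.07+0.499·2.25)/(2.07+0.499·1.41)] = 4.148·ln(3.193/2.774) = 0.5833 kmol/m³.
Then C_B = (C_{A0}−C_A) − C_C = 0.8393 − 0.5833 = 0.2560 kmol/m³.

0.256 kmol/m³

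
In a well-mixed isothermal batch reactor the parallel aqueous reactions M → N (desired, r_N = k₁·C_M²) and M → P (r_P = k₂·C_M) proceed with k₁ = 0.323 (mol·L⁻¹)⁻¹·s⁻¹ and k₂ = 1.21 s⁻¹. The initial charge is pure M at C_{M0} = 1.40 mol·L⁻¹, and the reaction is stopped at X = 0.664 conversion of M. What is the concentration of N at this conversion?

0.183 mol·L⁻¹

C_M = C_{M0}(1−X) = 0.4704 mol·L⁻¹.
Along a PFR/batch, dC_P/dC_M = −r_P/(r_N+r_P) = −k₂/(k₂+k₁·C_M).
Integrating from C_{M0} to C_M: C_P = (1.21/0.323)·ln[(1.21+0.323·1.40)/(1.21+0.323·0.470)] = 3.746·ln(1.662/1.362) = 0.7464 mol·L⁻¹.
Then C_N = (C_{M0}−C_M) − C_P = 0.9296 − 0.7464 = 0.1832 mol·L⁻¹.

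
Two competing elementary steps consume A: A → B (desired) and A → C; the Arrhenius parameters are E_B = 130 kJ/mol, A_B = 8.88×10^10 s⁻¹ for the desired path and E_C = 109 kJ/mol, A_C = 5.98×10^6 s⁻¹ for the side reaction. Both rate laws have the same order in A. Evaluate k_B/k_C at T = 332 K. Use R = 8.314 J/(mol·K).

7.37

With equal orders, S_{B/C} = k_B/k_C = (A_B/A_C)·exp[(E_C−E_B)/(RT)].
(E_C−E_B)/(RT) = (109−130)×10³/(8.314×332) = -21000/2760 = -7.608.
k_B/k_C = (8.88×10^10/5.98×10^6)·exp(-7.608) = 14849 × 4.965×10^-4 = 7.37.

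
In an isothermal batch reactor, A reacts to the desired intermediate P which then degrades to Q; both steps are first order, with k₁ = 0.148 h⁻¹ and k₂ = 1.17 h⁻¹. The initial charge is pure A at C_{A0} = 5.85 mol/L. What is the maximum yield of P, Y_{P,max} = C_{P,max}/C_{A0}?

0.0938

For a first-order series the maximum intermediate yield is C_{P,max}/C_{A0} = (k₁/k₂)^[k₂/(k₂−k₁)].
= (0.148/1.17)^(1.17/(1.17−0.148)) = (0.1265)^(1.145) = 0.09377.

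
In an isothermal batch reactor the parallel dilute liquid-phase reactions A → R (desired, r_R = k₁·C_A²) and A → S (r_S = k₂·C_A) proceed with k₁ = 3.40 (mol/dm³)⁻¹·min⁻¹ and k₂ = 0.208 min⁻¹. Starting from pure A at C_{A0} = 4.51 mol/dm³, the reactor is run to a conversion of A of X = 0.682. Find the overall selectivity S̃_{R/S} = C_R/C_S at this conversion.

C_A = C_{A0}(1−X) = 1.434 mol/dm³.
Along a PFR/batch, dC_S/dC_A = −r_S/(r_R+r_S) = −k₂/(k₂+k₁·C_A).
Integrating from C_{A0} to C_A: C_S = (0.208/3.40)·ln[(0.208+3.40·4.51)/(0.208+3.40·1.43)] = 0.06118·ln(15.54/5.084) = 0.06836 mol/dm³.
Then C_R = (C_{A0}−C_A) − C_S = 3.076 − 0.06836 = 3.007 mol/dm³.
S̃_{R/S} = C_R/C_S = 3.007/0.06836 = 44.0.

44.0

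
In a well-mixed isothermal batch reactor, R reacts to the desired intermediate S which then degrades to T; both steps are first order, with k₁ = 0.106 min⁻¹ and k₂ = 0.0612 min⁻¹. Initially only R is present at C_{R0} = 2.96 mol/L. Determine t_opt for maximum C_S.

For first-order series the maximum of C_S occurs at t_opt = ln(k₂/k₁)/(k₂−k₁).
= ln(0.0612/0.106)/(0.0612−0.106) = ln(0.5774)/-0.04480 = -0.5493/-0.04480 = 12.3 min.

12.3 min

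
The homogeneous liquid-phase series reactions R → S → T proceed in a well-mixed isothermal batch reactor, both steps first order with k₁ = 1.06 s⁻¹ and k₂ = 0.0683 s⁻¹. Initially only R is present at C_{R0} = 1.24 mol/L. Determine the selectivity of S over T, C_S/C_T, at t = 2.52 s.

7.87

For first-order series with pure R initially, C_S(t) = k₁C_{R0}/(k₂−k₁)·(e^(−k₁t) − e^(−k₂t)).
e^(−k₁t) = e^(−1.06×2.52) = e^(−2.671) = 0.06917; e^(−k₂t) = e^(−0.1721) = 0.8419.
C_S = 1.06×1.24/(0.0683−1.06) × (0.06917−0.8419) = (-1.325)×(-0.7727) = 1.024 mol/L.
C_R = C_{R0}e^(−k₁t) = 0.08577 mol/L, so C_T = C_{R0}−C_R−C_S = 0.1301 mol/L; C_S/C_T = 7.87.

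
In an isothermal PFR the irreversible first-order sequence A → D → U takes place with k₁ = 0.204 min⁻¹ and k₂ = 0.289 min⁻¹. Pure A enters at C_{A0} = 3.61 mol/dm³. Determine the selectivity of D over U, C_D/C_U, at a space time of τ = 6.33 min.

0.609

The intermediate concentration in a first-order A→B→C sequence is C_D = k₁C_{A0}(e^(−k₁τ) − e^(−k₂τ))/(k₂−k₁).
e^(−k₁τ) = e^(−0.204×6.33) = e^(−1.291) = 0.2749; e^(−k₂τ) = e^(−1.829) = 0.1605.
C_D = 0.204×3.61/(0.289−0.204) × (0.2749−0.1605) = 8.664×0.1144 = 0.9911 mol/dm³.
C_A = C_{A0}e^(−k₁τ) = 0.9924 mol/dm³, so C_U = C_{A0}−C_A−C_D = 1.626 mol/dm³; C_D/C_U = 0.609.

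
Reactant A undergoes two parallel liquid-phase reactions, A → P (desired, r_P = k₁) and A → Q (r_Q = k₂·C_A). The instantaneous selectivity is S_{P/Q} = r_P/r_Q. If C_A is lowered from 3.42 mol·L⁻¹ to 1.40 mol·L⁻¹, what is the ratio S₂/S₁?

S_{P/Q} = (k₁/k₂)·C_A⁻¹, so S₂/S₁ = (C_{A,2}/C_{A,1})⁻¹.
= 3.42/1.40 = 2.44.
Selectivity toward P rises as C_A falls — low-concentration operation is favoured.

2.44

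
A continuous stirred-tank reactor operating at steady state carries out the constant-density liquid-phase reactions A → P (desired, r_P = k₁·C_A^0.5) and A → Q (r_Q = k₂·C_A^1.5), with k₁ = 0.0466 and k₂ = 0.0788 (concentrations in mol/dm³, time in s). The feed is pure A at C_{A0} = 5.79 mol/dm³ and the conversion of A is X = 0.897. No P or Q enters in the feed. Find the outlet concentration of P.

2.59 mol/dm³

Exit C_A = C_{A0}(1−X) = 5.79×0.103 = 0.5964 mol/dm³.
A CSTR operates uniformly at the exit composition, giving r_P = 0.03599 and r_Q = 0.03629 (each k·C_A^n at C_A = 0.5964).
Fraction of consumed A going to P: r_P/(r_P+r_Q) = 0.4979.
C_P = 0.4979·C_{A0}·X = 0.4979×5.79×0.897 = 2.59 mol/dm³.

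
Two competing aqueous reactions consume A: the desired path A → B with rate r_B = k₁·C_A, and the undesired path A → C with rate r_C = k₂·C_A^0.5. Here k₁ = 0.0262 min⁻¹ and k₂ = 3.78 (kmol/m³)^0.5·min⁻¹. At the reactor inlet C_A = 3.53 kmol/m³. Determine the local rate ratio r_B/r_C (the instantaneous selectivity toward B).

S_{B/C} = r_B/r_C = (k₁·C_A)/(k₂·C_A^0.5) = (k₁/k₂)·C_A^0.5.
= (0.0262×3.530) / (3.78×3.530^0.5) = 0.09249/7.102 = 0.0130.

0.0130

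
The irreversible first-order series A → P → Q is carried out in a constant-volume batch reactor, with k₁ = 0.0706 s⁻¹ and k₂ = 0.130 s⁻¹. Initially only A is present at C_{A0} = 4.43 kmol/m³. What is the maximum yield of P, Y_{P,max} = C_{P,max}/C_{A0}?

0.263

Evaluating C_P at t_opt = ln(k₂/k₁)/(k₂−k₁) gives C_{P,max}/C_{A0} = (k₁/k₂)^[k₂/(k₂−k₁)].
= (0.0706/0.130)^(0.130/(0.130−0.0706)) = (0.5431)^(2.189) = 0.2629.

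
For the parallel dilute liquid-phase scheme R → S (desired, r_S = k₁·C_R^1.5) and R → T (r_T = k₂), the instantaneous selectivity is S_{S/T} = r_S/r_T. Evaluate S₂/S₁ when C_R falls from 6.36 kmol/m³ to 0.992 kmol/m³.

0.0616

S_{S/T} = (k₁/k₂)·C_R^1.5, so S₂/S₁ = (C_{R,2}/C_{R,1})^1.5.
= (0.992/6.36)^1.5 = (0.1560)^1.5 = 0.0616.
Selectivity toward S falls as C_R falls — high-concentration operation is favoured.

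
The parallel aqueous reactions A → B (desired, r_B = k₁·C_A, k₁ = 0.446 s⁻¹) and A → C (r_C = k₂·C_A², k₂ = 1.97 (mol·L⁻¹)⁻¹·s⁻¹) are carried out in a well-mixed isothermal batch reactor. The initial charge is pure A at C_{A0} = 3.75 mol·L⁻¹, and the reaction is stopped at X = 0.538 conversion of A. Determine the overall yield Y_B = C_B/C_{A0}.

C_A = C_{A0}(1−X) = 1.732 mol·L⁻¹.
Along a PFR/batch, dC_B/dC_A = −r_B/(r_B+r_C) = −k₁/(k₁+k₂·C_A).
Integrating from C_{A0} to C_A: C_B = (0.446/1.97)·ln[(0.446+1.97·3.75)/(0.446+1.97·1.73)] = 0.2264·ln(7.833/3.859) = 0.1603 mol·L⁻¹.
Y_B = C_B/C_{A0} = 0.1603/3.75 = 0.0427.

0.0427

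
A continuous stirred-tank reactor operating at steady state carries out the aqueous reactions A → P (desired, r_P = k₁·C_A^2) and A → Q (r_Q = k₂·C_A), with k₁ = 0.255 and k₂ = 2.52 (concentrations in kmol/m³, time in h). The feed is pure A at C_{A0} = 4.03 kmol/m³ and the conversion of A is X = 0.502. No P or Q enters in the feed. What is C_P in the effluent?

0.341 kmol/m³

Exit C_A = C_{A0}(1−X) = 4.03×0.498 = 2.007 kmol/m³.
Rates in a CSTR are evaluated at the outlet concentration: r_P = 0.255×2.007^2 = 1.027, r_Q = 2.52×2.007 = 5.057.
Fraction of consumed A going to P: r_P/(r_P+r_Q) = 0.1688.
C_P = 0.1688·C_{A0}·X = 0.1688×4.03×0.502 = 0.341 kmol/m³.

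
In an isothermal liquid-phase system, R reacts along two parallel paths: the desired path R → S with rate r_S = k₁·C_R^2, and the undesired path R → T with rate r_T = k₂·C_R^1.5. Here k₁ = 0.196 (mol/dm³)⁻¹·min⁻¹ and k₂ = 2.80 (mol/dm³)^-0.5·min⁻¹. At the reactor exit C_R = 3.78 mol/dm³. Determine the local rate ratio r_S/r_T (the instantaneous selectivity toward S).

0.136

S_{S/T} = r_S/r_T = (k₁·C_R^2)/(k₂·C_R^1.5) = (k₁/k₂)·C_R^0.5.
= (0.196×3.780^2) / (2.80×3.780^1.5) = 2.801/20.58 = 0.136.
Since the desired path is higher order in R, keeping C_R high (PFR or concentrated feed) favours S.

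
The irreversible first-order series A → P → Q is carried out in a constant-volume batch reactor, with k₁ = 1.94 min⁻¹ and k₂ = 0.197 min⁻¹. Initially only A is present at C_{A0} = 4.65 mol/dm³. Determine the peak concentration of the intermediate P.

3.59 mol/dm³

Evaluating C_P at t_opt = ln(k₂/k₁)/(k₂−k₁) gives C_{P,max}/C_{A0} = (k₁/k₂)^[k₂/(k₂−k₁)].
= (1.94/0.197)^(0.197/(0.197−1.94)) = (9.848)^(-0.1130) = 0.7722.
C_{P,max} = 0.7722×4.65 = 3.59 mol/dm³.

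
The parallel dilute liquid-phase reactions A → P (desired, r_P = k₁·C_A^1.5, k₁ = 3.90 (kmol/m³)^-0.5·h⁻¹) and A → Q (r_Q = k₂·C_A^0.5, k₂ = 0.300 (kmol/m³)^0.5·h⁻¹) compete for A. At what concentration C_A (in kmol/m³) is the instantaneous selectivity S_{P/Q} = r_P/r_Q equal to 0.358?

S_{P/Q} = (k₁/k₂)·C_A ⇒ C_A = S·k₂/k₁.
= 0.358×0.300/3.90 = 0.0275 kmol/m³.

0.0275 kmol/m³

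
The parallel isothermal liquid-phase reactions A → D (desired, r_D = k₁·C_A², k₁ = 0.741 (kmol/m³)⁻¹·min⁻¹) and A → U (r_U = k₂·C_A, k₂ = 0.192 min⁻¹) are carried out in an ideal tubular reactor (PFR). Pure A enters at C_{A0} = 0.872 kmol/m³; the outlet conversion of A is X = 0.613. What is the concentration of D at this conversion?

0.369 kmol/m³

C_A = C_{A0}(1−X) = 0.3375 kmol/m³.
Along a PFR/batch, dC_U/dC_A = −r_U/(r_D+r_U) = −k₂/(k₂+k₁·C_A).
Integrating from C_{A0} to C_A: C_U = (0.192/0.741)·ln[(0.192+0.741·0.872)/(0.192+0.741·0.337)] = 0.2591·ln(0.8382/0.4421) = 0.1658 kmol/m³.
Then C_D = (C_{A0}−C_A) − C_U = 0.5345 − 0.1658 = 0.3688 kmol/m³.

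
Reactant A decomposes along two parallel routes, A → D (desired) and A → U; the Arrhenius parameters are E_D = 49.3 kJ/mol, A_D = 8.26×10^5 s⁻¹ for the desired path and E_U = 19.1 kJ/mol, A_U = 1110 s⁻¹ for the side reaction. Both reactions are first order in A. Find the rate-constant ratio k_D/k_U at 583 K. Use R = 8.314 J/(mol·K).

Since both paths have the same order in A, the concentration cancels and S_{D/U} = k_D/k_U = (A_D/A_U)·exp[(E_U−E_D)/(RT)].
(E_U−E_D)/(RT) = (19.1−49.3)×10³/(8.314×583) = -30200/4847 = -6.231.
k_D/k_U = (8.26×10^5/1110)·exp(-6.231) = 744.1 × 0.001968 = 1.46.

1.46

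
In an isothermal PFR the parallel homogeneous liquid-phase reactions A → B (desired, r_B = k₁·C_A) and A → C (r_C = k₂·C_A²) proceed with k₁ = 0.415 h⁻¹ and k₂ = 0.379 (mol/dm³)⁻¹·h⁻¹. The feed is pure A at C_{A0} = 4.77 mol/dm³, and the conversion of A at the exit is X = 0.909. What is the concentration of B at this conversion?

C_A = C_{A0}(1−X) = 0.4341 mol/dm³.
Along a PFR/batch, dC_B/dC_A = −r_B/(r_B+r_C) = −k₁/(k₁+k₂·C_A).
Integrating from C_{A0} to C_A: C_B = (0.415/0.379)·ln[(0.415+0.379·4.77)/(0.415+0.379·0.434)] = 1.095·ln(2.223/0.5795) = 1.472 mol/dm³.

1.47 mol/dm³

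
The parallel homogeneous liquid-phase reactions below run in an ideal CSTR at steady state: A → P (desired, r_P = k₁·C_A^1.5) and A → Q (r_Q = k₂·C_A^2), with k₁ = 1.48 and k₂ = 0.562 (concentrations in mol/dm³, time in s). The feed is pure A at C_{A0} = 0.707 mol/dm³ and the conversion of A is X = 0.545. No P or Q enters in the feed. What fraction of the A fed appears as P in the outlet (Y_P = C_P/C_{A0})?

0.448

Exit C_A = C_{A0}(1−X) = 0.707×0.455 = 0.3217 mol/dm³.
In a CSTR the entire volume is at exit conditions, so r_P = 1.48×0.3217^1.5 = 0.2700 and r_Q = 0.562×0.3217^2 = 0.05816.
Fraction of consumed A going to P: r_P/(r_P+r_Q) = 0.8228.
C_P = 0.8228·C_{A0}·X = 0.8228×0.707×0.545 = 0.317 mol/dm³; Y_P = C_P/C_{A0} = 0.448.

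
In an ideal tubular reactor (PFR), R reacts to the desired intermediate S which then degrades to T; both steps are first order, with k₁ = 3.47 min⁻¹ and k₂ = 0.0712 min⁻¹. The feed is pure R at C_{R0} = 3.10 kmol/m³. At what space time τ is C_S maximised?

Setting dC_S/dτ = 0 gives τ_opt = ln(k₂/k₁)/(k₂−k₁).
= ln(0.0712/3.47)/(0.0712−3.47) = ln(0.02052)/-3.399 = -3.886/-3.399 = 1.14 min.

1.14 min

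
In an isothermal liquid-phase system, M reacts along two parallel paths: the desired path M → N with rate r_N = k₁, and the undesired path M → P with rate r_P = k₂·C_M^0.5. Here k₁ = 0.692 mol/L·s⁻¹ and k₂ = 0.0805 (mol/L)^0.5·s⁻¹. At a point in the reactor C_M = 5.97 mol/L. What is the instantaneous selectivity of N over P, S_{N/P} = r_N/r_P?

S_{N/P} = r_N/r_P = (k₁)/(k₂·C_M^0.5) = (k₁/k₂)·C_M^-0.5.
= (0.692) / (0.0805×5.970^0.5) = 0.6920/0.1967 = 3.52.

3.52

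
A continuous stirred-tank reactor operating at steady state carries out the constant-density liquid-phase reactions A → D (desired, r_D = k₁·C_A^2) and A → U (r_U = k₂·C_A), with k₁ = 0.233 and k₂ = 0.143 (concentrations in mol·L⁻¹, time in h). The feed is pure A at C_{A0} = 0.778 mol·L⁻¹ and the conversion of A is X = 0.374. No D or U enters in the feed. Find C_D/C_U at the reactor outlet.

Exit C_A = C_{A0}(1−X) = 0.778×0.626 = 0.4870 mol·L⁻¹.
A CSTR operates uniformly at the exit composition, giving r_D = 0.05527 and r_U = 0.06965 (each k·C_A^n at C_A = 0.4870).
Overall selectivity = C_D/C_U = r_Dτ/(r_Uτ) = r_D/r_U = 0.794.

0.794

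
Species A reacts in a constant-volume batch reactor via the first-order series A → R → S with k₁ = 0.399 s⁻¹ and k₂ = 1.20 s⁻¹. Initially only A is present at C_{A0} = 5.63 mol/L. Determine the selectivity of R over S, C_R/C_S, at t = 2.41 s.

0.358

The intermediate concentration in a first-order A→B→C sequence is C_R = k₁C_{A0}(e^(−k₁t) − e^(−k₂t))/(k₂−k₁).
e^(−k₁t) = e^(−0.399×2.41) = e^(−0.9616) = 0.3823; e^(−k₂t) = e^(−2.892) = 0.05547.
C_R = 0.399×5.63/(1.20−0.399) × (0.3823−0.05547) = 2.804×0.3268 = 0.9166 mol/L.
C_A = C_{A0}e^(−k₁t) = 2.152 mol/L, so C_S = C_{A0}−C_A−C_R = 2.561 mol/L; C_R/C_S = 0.358.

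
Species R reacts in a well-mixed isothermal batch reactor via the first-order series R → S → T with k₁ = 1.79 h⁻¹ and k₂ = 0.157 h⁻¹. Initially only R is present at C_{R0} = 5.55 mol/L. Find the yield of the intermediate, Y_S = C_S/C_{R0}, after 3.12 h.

0.668

The intermediate concentration in a first-order A→B→C sequence is C_S = k₁C_{R0}(e^(−k₁t) − e^(−k₂t))/(k₂−k₁).
e^(−k₁t) = e^(−1.79×3.12) = e^(−5.585) = 0.003755; e^(−k₂t) = e^(−0.4898) = 0.6127.
C_S = 1.79×5.55/(0.157−1.79) × (0.003755−0.6127) = (-6.084)×(-0.6090) = 3.705 mol/L.
Y_S = C_S/C_{R0} = 3.705/5.55 = 0.668.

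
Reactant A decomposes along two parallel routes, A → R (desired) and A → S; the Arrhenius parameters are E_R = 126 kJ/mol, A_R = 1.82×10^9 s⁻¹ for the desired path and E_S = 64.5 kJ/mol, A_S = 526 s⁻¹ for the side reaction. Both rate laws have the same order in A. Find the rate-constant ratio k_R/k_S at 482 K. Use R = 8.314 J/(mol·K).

0.748

k_R/k_S = (A_R/A_S)·exp[−(E_R−E_S)/(RT)] = (A_R/A_S)·exp[(E_S−E_R)/(RT)].
(E_S−E_R)/(RT) = (64.5−126)×10³/(8.314×482) = -61500/4007 = -15.35.
k_R/k_S = (1.82×10^9/526)·exp(-15.35) = 3.460×10^6 × 2.163×10^-7 = 0.748.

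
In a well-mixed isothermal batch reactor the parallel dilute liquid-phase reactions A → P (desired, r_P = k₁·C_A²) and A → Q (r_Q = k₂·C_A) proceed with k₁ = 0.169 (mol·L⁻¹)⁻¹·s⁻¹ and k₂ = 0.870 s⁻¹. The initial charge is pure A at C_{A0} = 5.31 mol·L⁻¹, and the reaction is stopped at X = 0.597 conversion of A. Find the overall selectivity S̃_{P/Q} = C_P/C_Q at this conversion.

0.705

C_A = C_{A0}(1−X) = 2.140 mol·L⁻¹.
Along a PFR/batch, dC_Q/dC_A = −r_Q/(r_P+r_Q) = −k₂/(k₂+k₁·C_A).
Integrating from C_{A0} to C_A: C_Q = (0.870/0.169)·ln[(0.870+0.169·5.31)/(0.870+0.169·2.14)] = 5.148·ln(1.767/1.232) = 1.859 mol·L⁻¹.
Then C_P = (C_{A0}−C_A) − C_Q = 3.170 − 1.859 = 1.311 mol·L⁻¹.
S̃_{P/Q} = C_P/C_Q = 1.311/1.859 = 0.705.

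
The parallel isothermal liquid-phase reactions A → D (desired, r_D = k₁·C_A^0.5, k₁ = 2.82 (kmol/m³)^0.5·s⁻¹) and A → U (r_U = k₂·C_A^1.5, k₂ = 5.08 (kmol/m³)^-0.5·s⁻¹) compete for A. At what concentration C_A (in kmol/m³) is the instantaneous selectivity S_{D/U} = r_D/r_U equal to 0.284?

1.95 kmol/m³

S_{D/U} = (k₁/k₂)·C_A⁻¹ ⇒ C_A = (S·k₂/k₁)^(-1).
= (0.284×5.08/2.82)^(-1) = (0.5116)^(-1) = 1.95 kmol/m³.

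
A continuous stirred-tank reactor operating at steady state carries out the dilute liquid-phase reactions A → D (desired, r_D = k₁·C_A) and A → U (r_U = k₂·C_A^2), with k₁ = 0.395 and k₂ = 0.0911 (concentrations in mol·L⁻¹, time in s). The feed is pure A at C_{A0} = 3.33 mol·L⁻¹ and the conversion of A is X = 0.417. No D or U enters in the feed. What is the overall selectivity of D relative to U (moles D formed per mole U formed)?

2.23

Exit C_A = C_{A0}(1−X) = 3.33×0.583 = 1.941 mol·L⁻¹.
In a CSTR the entire volume is at exit conditions, so r_D = 0.395×1.941 = 0.7668 and r_U = 0.0911×1.941^2 = 0.3434.
Overall selectivity = C_D/C_U = r_Dτ/(r_Uτ) = r_D/r_U = 2.23.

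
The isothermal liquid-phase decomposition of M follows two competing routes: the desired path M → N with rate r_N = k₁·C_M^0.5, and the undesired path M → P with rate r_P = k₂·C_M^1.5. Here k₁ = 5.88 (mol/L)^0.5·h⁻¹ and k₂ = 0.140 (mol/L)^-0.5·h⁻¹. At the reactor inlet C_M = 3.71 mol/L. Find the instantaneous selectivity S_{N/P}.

S_{N/P} = r_N/r_P = (k₁·C_M^0.5)/(k₂·C_M^1.5) = (k₁/k₂)·C_M⁻¹.
= (5.88×3.710^0.5) / (0.140×3.710^1.5) = 11.33/1.000 = 11.3.

11.3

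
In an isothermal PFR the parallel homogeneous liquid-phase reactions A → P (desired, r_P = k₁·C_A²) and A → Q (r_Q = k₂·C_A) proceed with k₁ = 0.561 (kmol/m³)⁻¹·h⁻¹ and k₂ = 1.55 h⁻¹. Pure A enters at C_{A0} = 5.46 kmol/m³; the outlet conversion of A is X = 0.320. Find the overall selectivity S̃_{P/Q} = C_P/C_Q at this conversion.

C_A = C_{A0}(1−X) = 3.713 kmol/m³.
Along a PFR/batch, dC_Q/dC_A = −r_Q/(r_P+r_Q) = −k₂/(k₂+k₁·C_A).
Integrating from C_{A0} to C_A: C_Q = (1.55/0.561)·ln[(1.55+0.561·5.46)/(1.55+0.561·3.71)] = 2.763·ln(4.613/3.633) = 0.6600 kmol/m³.
Then C_P = (C_{A0}−C_A) − C_Q = 1.747 − 0.6600 = 1.087 kmol/m³.
S̃_{P/Q} = C_P/C_Q = 1.087/0.6600 = 1.65.

1.65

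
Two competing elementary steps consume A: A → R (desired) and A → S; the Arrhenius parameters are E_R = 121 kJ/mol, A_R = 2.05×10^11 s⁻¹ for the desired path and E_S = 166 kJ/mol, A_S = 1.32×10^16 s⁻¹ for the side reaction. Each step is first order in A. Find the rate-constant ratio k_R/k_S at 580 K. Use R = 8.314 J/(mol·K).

0.175

k_R/k_S = (A_R/A_S)·exp[−(E_R−E_S)/(RT)] = (A_R/A_S)·exp[(E_S−E_R)/(RT)].
(E_S−E_R)/(RT) = (166−121)×10³/(8.314×580) = 45000/4822 = 9.332.
k_R/k_S = (2.05×10^11/1.32×10^16)·exp(9.332) = 1.553×10^-5 × 11294 = 0.175.
Since E_R < E_S, lowering the temperature improves selectivity toward R.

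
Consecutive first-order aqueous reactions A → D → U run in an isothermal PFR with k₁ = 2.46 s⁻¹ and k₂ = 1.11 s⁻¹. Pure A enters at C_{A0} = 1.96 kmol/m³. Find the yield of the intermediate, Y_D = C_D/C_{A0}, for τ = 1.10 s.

The intermediate concentration in a first-order A→B→C sequence is C_D = k₁C_{A0}(e^(−k₁τ) − e^(−k₂τ))/(k₂−k₁).
e^(−k₁τ) = e^(−2.46×1.10) = e^(−2.706) = 0.06680; e^(−k₂τ) = e^(−1.221) = 0.2949.
C_D = 2.46×1.96/(1.11−2.46) × (0.06680−0.2949) = (-3.572)×(-0.2281) = 0.8148 kmol/m³.
Y_D = C_D/C_{A0} = 0.8148/1.96 = 0.416.

0.416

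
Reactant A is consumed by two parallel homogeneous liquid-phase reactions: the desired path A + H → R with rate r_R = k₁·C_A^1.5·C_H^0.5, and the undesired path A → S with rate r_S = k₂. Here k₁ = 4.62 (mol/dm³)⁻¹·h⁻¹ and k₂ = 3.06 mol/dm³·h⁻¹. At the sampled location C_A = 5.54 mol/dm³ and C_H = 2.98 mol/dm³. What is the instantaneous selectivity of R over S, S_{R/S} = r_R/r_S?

34.0

S_{R/S} = r_R/r_S = (k₁·C_A^1.5·C_H^0.5)/(k₂) = (k₁/k₂)·C_A^1.5·C_H^0.5.
= (4.62×5.540^1.5×2.980^0.5) / (3.06) = 104.0/3.060 = 34.0.
Since the desired path is higher order in A, keeping C_A high (PFR or concentrated feed) favours R.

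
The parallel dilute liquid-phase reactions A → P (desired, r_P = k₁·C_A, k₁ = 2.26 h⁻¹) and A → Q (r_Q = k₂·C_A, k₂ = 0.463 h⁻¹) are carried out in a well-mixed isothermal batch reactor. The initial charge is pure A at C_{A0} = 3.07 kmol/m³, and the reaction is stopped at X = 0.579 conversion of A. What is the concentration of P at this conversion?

1.48 kmol/m³

C_A = C_{A0}(1−X) = 1.292 kmol/m³.
Both paths are first order in A, so the instantaneous fraction to P is constant: dC_P/d(−C_A) = k₁/(k₁+k₂) = 0.8300.
C_P = 0.8300·(C_{A0}−C_A) = 0.8300×1.778 = 1.48 kmol/m³.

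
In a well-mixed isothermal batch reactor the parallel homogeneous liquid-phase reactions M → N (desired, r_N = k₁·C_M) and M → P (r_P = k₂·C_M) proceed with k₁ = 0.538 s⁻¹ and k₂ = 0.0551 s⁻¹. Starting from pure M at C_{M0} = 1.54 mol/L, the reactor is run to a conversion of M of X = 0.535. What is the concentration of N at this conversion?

C_M = C_{M0}(1−X) = 0.7161 mol/L.
Both paths are first order in M, so the instantaneous fraction to N is constant: dC_N/d(−C_M) = k₁/(k₁+k₂) = 0.9071.
C_N = 0.9071·(C_{M0}−C_M) = 0.9071×0.8239 = 0.747 mol/L.

0.747 mol/L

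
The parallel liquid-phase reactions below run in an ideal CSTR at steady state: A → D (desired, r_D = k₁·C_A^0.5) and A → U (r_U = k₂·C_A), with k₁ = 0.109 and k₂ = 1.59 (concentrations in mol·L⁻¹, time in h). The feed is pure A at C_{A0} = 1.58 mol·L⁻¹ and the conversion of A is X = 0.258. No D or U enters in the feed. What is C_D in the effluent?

0.0243 mol·L⁻¹

Exit C_A = C_{A0}(1−X) = 1.58×0.742 = 1.172 mol·L⁻¹.
In a CSTR the entire volume is at exit conditions, so r_D = 0.109×1.172^0.5 = 0.1180 and r_U = 1.59×1.172 = 1.864.
Fraction of consumed A going to D: r_D/(r_D+r_U) = 0.05954.
C_D = 0.05954·C_{A0}·X = 0.05954×1.58×0.258 = 0.0243 mol·L⁻¹.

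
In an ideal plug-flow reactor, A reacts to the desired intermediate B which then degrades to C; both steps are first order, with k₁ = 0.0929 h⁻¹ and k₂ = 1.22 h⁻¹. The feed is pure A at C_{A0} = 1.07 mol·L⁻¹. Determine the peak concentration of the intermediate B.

0.0659 mol·L⁻¹

For a first-order series the maximum intermediate yield is C_{B,max}/C_{A0} = (k₁/k₂)^[k₂/(k₂−k₁)].
= (0.0929/1.22)^(1.22/(1.22−0.0929)) = (0.07615)^(1.082) = 0.06159.
C_{B,max} = 0.06159×1.07 = 0.0659 mol·L⁻¹.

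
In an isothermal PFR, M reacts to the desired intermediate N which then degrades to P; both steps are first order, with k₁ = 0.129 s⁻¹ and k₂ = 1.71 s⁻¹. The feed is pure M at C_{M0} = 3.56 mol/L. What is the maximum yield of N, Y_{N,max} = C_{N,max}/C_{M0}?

0.0611

Evaluating C_N at τ_opt = ln(k₂/k₁)/(k₂−k₁) gives C_{N,max}/C_{M0} = (k₁/k₂)^[k₂/(k₂−k₁)].
= (0.129/1.71)^(1.71/(1.71−0.129)) = (0.07544)^(1.082) = 0.06110.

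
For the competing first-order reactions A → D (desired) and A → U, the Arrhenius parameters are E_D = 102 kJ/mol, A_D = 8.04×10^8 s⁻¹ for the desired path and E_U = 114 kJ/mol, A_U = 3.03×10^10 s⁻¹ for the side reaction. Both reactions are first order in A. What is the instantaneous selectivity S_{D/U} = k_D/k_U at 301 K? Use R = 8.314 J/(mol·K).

3.21

k_D/k_U = (A_D/A_U)·exp[−(E_D−E_U)/(RT)] = (A_D/A_U)·exp[(E_U−E_D)/(RT)].
(E_U−E_D)/(RT) = (114−102)×10³/(8.314×301) = 12000/2503 = 4.795.
k_D/k_U = (8.04×10^8/3.03×10^10)·exp(4.795) = 0.02653 × 120.9 = 3.21.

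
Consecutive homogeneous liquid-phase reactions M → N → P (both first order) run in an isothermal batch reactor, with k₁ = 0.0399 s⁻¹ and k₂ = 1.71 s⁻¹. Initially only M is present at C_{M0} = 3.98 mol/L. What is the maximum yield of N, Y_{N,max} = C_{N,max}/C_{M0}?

0.0213

Evaluating C_N at t_opt = ln(k₂/k₁)/(k₂−k₁) gives C_{N,max}/C_{M0} = (k₁/k₂)^[k₂/(k₂−k₁)].
= (0.0399/1.71)^(1.71/(1.71−0.0399)) = (0.02333)^(1.024) = 0.02133.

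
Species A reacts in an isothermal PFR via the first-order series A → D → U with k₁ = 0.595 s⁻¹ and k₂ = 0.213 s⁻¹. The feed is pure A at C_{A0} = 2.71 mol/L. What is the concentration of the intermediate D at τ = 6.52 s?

0.965 mol/L

The intermediate concentration in a first-order A→B→C sequence is C_D = k₁C_{A0}(e^(−k₁τ) − e^(−k₂τ))/(k₂−k₁).
e^(−k₁τ) = e^(−0.595×6.52) = e^(−3.879) = 0.02066; e^(−k₂τ) = e^(−1.389) = 0.2494.
C_D = 0.595×2.71/(0.213−0.595) × (0.02066−0.2494) = (-4.221)×(-0.2287) = 0.9654 mol/L.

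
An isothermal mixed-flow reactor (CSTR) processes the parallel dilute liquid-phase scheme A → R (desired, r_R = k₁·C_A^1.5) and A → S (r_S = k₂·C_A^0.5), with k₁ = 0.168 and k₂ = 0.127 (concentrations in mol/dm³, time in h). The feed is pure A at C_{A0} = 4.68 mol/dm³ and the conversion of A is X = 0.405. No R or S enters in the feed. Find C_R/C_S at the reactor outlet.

3.68

Exit C_A = C_{A0}(1−X) = 4.68×0.595 = 2.785 mol/dm³.
In a CSTR the entire volume is at exit conditions, so r_R = 0.168×2.785^1.5 = 0.7806 and r_S = 0.127×2.785^0.5 = 0.2119.
Overall selectivity = C_R/C_S = r_Rτ/(r_Sτ) = r_R/r_S = 3.68.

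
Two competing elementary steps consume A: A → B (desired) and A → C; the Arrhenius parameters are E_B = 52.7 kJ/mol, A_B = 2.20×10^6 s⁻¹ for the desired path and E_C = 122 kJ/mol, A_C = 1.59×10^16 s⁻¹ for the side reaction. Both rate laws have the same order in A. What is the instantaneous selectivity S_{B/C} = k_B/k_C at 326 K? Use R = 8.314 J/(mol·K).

k_B/k_C = (A_B/A_C)·exp[−(E_B−E_C)/(RT)] = (A_B/A_C)·exp[(E_C−E_B)/(RT)].
(E_C−E_B)/(RT) = (122−52.7)×10³/(8.314×326) = 69300/2710 = 25.57.
k_B/k_C = (2.20×10^6/1.59×10^16)·exp(25.57) = 1.384×10^-10 × 1.271×10^11 = 17.6.

17.6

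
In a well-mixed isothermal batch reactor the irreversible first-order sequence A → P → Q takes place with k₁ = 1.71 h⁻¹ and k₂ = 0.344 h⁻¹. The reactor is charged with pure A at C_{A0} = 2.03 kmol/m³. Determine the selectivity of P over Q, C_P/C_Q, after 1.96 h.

1.60

For first-order series with pure A initially, C_P(t) = k₁C_{A0}/(k₂−k₁)·(e^(−k₁t) − e^(−k₂t)).
e^(−k₁t) = e^(−1.71×1.96) = e^(−3.352) = 0.03503; e^(−k₂t) = e^(−0.6742) = 0.5095.
C_P = 1.71×2.03/(0.344−1.71) × (0.03503−0.5095) = (-2.541)×(-0.4745) = 1.206 kmol/m³.
C_A = C_{A0}e^(−k₁t) = 0.07111 kmol/m³, so C_Q = C_{A0}−C_A−C_P = 0.7530 kmol/m³; C_P/C_Q = 1.60.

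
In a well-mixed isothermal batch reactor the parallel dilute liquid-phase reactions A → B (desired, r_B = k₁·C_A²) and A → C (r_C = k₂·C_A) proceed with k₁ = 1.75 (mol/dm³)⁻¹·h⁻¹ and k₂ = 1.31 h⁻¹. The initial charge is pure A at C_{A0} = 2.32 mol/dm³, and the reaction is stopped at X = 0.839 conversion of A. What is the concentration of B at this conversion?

C_A = C_{A0}(1−X) = 0.3735 mol/dm³.
Along a PFR/batch, dC_C/dC_A = −r_C/(r_B+r_C) = −k₂/(k₂+k₁·C_A).
Integrating from C_{A0} to C_A: C_C = (1.31/1.75)·ln[(1.31+1.75·2.32)/(1.31+1.75·0.374)] = 0.7486·ln(5.370/1.964) = 0.7531 mol/dm³.
Then C_B = (C_{A0}−C_A) − C_C = 1.946 − 0.7531 = 1.193 mol/dm³.

1.19 mol/dm³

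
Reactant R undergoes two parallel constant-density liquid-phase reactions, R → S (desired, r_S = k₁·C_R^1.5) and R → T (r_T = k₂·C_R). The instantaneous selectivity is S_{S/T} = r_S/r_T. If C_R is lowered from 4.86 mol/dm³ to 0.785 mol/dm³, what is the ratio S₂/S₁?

S_{S/T} = (k₁/k₂)·C_R^0.5, so S₂/S₁ = (C_{R,2}/C_{R,1})^0.5.
= (0.785/4.86)^0.5 = (0.1615)^0.5 = 0.402.
Selectivity toward S falls as C_R falls — high-concentration operation is favoured.

0.402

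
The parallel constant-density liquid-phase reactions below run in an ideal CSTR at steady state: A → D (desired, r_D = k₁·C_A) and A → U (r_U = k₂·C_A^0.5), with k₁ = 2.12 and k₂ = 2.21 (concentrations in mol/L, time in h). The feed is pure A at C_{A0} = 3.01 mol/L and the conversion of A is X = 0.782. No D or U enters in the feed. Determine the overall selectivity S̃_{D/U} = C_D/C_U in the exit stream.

Exit C_A = C_{A0}(1−X) = 3.01×0.218 = 0.6562 mol/L.
A CSTR operates uniformly at the exit composition, giving r_D = 1.391 and r_U = 1.790 (each k·C_A^n at C_A = 0.6562).
Overall selectivity = C_D/C_U = r_Dτ/(r_Uτ) = r_D/r_U = 0.777.

0.777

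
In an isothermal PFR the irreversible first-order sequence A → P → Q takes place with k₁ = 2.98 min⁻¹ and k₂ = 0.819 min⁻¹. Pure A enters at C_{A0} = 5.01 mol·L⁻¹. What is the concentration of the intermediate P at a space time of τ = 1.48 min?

1.97 mol·L⁻¹

The intermediate concentration in a first-order A→B→C sequence is C_P = k₁C_{A0}(e^(−k₁τ) − e^(−k₂τ))/(k₂−k₁).
e^(−k₁τ) = e^(−2.98×1.48) = e^(−4.410) = 0.01215; e^(−k₂τ) = e^(−1.212) = 0.2976.
C_P = 2.98×5.01/(0.819−2.98) × (0.01215−0.2976) = (-6.909)×(-0.2854) = 1.972 mol·L⁻¹.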